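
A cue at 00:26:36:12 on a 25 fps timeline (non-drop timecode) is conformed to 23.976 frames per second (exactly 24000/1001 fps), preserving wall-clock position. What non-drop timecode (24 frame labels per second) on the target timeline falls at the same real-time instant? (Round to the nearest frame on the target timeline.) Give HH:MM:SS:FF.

00:26:34:21

Source frame index: (0×3600 + 26×60 + 36) × 25 + 12 = 39912.
Real time: 39912 / (25) = 39912/25 s.
Target frame: (39912/25) × (24000/1001) = 38315520/1001 ≈ 38277.243 → 38277.
At 24 labels/s: frame 38277 → 00:26:34:21.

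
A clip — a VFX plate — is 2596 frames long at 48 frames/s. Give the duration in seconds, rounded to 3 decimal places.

54.083 seconds

Running time = 2596 × 1/48 = 649/12 s ≈ 54.083 s.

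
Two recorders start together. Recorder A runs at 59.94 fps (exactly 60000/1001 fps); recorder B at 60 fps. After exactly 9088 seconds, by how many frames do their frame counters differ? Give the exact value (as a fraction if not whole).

545280/1001 frames

A emits 60000/1001 × 9088 = 545280000/1001 frames; B emits 60 × 9088 = 545280.
Difference = 545280/1001 frames (≈ 544.7353); B is ahead of A.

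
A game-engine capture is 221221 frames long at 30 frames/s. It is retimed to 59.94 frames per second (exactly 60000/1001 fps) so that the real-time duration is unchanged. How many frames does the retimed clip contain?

Target frames = source frames × (target rate / source rate) = 221221 × (60000/1001)/(30) = 221221 × 2000/1001 = 442000.

442000 frames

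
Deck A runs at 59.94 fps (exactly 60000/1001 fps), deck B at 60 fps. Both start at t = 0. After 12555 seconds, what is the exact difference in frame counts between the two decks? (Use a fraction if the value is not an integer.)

753300/1001 frames

A emits 60000/1001 × 12555 = 753300000/1001 frames; B emits 60 × 12555 = 753300.
Difference = 753300/1001 frames (≈ 752.5475); B is ahead of A.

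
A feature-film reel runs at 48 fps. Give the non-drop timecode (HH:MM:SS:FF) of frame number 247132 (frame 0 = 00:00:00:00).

01:25:48:28

247132 ÷ 48 = 5148 full seconds, remainder 28 frames.
5148 s = 1 h 25 min 48 s.
Timecode: 01:25:48:28.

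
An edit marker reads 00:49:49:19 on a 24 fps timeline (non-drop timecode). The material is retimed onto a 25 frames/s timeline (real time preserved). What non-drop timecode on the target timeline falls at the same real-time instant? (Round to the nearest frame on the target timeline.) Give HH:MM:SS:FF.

00:49:49:20

Source frame index: (0×3600 + 49×60 + 49) × 24 + 19 = 71755.
Real time: 71755 / (24) = 71755/24 s.
Target frame: (71755/24) × (25) = 1793875/24 ≈ 74744.792 → 74745.
At 25 labels/s: frame 74745 → 00:49:49:20.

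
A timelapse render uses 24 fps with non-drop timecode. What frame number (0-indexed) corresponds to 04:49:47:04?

frame 417292

Total seconds to the label: (4 × 3600 + 49 × 60 + 47) = 17387.
Frame index = 17387 × 24 + 4 = 417292.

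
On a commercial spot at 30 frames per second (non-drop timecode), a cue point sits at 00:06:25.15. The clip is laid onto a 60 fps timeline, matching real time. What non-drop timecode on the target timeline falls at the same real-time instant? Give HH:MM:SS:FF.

Source frame index: (0×3600 + 6×60 + 25) × 30 + 15 = 11565.
Real time: 11565 / (30) = 771/2 s.
Target frame: (771/2) × (60) = 23130.
At 60 labels/s: frame 23130 → 00:06:25:30.

00:06:25:30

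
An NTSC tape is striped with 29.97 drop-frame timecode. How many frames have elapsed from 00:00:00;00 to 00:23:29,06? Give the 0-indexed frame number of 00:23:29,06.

As if non-drop at 30 labels/s: (0 × 3600 + 23 × 60 + 29) × 30 + 6 = 42276.
Minute boundaries passed: 23; those not divisible by 10: 23 − 2 = 21; dropped labels = 2 × 21 = 42.
Actual frame index = 42276 − 42 = 42234.

42234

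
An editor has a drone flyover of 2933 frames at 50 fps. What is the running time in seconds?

58.66 seconds

Running time = 2933 / (50) = 58.66 s.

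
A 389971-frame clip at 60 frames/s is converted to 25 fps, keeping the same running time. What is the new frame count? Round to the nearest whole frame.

Frames at target rate = 389971 × (25) / (60) = 1949855/12 ≈ 162487.917.
Nearest whole frame: 162488.

162488 frames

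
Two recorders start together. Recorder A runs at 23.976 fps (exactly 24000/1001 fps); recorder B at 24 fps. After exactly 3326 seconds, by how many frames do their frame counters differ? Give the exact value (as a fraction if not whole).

79824/1001 frames

A emits 24000/1001 × 3326 = 79824000/1001 frames; B emits 24 × 3326 = 79824.
Difference = 79824/1001 frames (≈ 79.7443); B is ahead of A.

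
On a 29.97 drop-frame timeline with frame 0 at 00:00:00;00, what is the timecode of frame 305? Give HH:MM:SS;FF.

Ten DF minutes hold 17982 frames, so frame 305 lies in block 0 (frames 0–17981) with 305 frames into that block.
The block's first minute is 1800 frames and the rest 1798 each; 305 frames reaches minute 0, so 0 × 18 + 0 × 2 = 0 labels have been skipped so far.
Adding those back, label number 305 + 0 = 305 at 30 labels/s is 10 s + 5 f = 0 h 0 min 10 s frame 5, i.e. 00:00:10;05.

00:00:10;05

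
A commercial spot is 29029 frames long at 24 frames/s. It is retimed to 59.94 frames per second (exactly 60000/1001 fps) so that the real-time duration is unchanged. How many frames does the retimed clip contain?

Target frames = source frames × (target rate / source rate) = 29029 × (60000/1001)/(24) = 29029 × 2500/1001 = 72500.

72500 frames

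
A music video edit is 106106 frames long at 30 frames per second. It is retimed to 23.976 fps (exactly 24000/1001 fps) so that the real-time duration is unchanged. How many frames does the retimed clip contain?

84800 frames

Target frames = source frames × (target rate / source rate) = 106106 × (24000/1001)/(30) = 106106 × 800/1001 = 84800.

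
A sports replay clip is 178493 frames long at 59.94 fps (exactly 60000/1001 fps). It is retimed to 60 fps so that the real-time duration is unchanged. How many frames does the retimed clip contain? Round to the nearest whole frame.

178671 frames

Frames at target rate = 178493 × (60) / (60000/1001) = 178671493/1000 ≈ 178671.493.
Nearest whole frame: 178671.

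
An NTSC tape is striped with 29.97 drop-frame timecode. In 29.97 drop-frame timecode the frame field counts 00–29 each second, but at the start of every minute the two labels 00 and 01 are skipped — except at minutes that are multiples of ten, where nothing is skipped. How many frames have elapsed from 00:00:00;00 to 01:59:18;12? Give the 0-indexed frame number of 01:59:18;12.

As if non-drop at 30 labels/s: (1 × 3600 + 59 × 60 + 18) × 30 + 12 = 214752.
Minute boundaries passed: 119; those not divisible by 10: 119 − 11 = 108; dropped labels = 2 × 108 = 216.
Actual frame index = 214752 − 216 = 214536.

214536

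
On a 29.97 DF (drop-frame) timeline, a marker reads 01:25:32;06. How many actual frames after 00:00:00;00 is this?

153812

Complete 10-minute blocks: 8, each 17982 frames → 143856.
Remaining 5 whole minutes in the current block: 1800 + 4 × 1798 = 8992 frames.
Within the current minute: 32 × 30 + 6 − 2 = 964 (labels ;00/;01 skipped at this minute). Total = 143856 + 8992 + 964 = 153812.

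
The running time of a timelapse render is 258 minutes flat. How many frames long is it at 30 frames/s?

258 min = 15480 s.
Frames = 15480 × 30 = 464400.

464400 frames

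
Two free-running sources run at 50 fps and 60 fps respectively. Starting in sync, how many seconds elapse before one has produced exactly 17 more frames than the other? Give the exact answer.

1.7 seconds

The gap grows by |60 − 50| = 10 frames per second.
Time for a 17-frame gap: 17 ÷ (10) = 1.7 s.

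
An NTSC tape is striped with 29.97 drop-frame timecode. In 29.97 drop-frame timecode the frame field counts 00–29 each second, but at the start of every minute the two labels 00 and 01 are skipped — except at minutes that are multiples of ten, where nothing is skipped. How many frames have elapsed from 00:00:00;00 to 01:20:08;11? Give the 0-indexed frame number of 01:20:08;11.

144107

As if non-drop at 30 labels/s: (1 × 3600 + 20 × 60 + 8) × 30 + 11 = 144251.
Minute boundaries passed: 80; those not divisible by 10: 80 − 8 = 72; dropped labels = 2 × 72 = 144.
Actual frame index = 144251 − 144 = 144107.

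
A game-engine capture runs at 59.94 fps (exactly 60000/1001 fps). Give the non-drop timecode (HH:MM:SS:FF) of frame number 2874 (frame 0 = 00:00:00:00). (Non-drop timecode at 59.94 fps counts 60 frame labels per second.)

2874 ÷ 60 = 47 full seconds, remainder 54 frames.
47 s = 0 h 0 min 47 s.
Timecode: 00:00:47:54.

00:00:47:54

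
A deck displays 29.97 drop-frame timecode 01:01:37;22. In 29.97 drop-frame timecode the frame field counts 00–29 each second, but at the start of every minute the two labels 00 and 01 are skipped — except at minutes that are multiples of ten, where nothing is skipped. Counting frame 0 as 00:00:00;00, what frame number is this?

Complete 10-minute blocks: 6, each 17982 frames → 107892.
Remaining 1 whole minute in the current block: 1800 + 0 × 1798 = 1800 frames.
Within the current minute: 37 × 30 + 22 − 2 = 1130 (labels ;00/;01 skipped at this minute). Total = 107892 + 1800 + 1130 = 110822.

110822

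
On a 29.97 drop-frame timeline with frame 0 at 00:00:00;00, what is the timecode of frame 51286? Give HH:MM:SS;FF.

00:28:31;08

Ten DF minutes hold 17982 frames, so frame 51286 lies in block 2 (frames 35964–53945) with 15322 frames into that block.
The block's first minute is 1800 frames and the rest 1798 each; 15322 frames reaches minute 8, so 2 × 18 + 8 × 2 = 52 labels have been skipped so far.
Adding those back, label number 51286 + 52 = 51338 at 30 labels/s is 1711 s + 8 f = 0 h 28 min 31 s frame 8, i.e. 00:28:31;08.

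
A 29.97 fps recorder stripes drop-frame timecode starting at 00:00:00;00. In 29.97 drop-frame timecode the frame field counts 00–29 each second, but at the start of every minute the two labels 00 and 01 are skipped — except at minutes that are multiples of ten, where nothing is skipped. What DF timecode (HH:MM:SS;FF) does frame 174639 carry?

Ten DF minutes hold 17982 frames, so frame 174639 lies in block 9 (frames 161838–179819) with 12801 frames into that block.
The block's first minute is 1800 frames and the rest 1798 each; 12801 frames reaches minute 7, so 9 × 18 + 7 × 2 = 176 labels have been skipped so far.
Adding those back, label number 174639 + 176 = 174815 at 30 labels/s is 5827 s + 5 f = 1 h 37 min 7 s frame 5, i.e. 01:37:07;05.

01:37:07;05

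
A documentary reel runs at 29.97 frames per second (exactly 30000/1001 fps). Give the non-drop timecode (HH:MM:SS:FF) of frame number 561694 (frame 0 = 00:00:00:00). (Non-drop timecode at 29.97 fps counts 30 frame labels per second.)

561694 ÷ 30 = 18723 full seconds, remainder 4 frames.
18723 s = 5 h 12 min 3 s.
Timecode: 05:12:03:04.

05:12:03:04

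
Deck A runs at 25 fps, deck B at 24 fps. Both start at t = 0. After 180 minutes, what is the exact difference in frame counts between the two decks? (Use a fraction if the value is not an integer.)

180 min = 10800 s.
A emits 25 × 10800 = 270000 frames; B emits 24 × 10800 = 259200.
Difference = 10800 frames; B is behind A.

10800 frames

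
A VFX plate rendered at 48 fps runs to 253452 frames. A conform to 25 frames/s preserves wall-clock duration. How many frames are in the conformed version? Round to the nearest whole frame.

132006 frames

Frames at target rate = 253452 × (25) / (48) = 528025/4 ≈ 132006.250.
Nearest whole frame: 132006.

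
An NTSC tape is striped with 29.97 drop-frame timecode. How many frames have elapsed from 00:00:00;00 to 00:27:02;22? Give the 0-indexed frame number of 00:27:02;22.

48632

Complete 10-minute blocks: 2, each 17982 frames → 35964.
Remaining 7 whole minutes in the current block: 1800 + 6 × 1798 = 12588 frames.
Within the current minute: 2 × 30 + 22 − 2 = 80 (labels ;00/;01 skipped at this minute). Total = 35964 + 12588 + 80 = 48632.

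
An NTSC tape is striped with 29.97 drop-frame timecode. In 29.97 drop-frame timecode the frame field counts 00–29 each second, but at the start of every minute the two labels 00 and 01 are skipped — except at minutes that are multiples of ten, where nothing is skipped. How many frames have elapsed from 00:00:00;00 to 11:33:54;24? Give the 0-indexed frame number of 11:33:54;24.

1247796

Complete 10-minute blocks: 69, each 17982 frames → 1240758.
Remaining 3 whole minutes in the current block: 1800 + 2 × 1798 = 5396 frames.
Within the current minute: 54 × 30 + 24 − 2 = 1642 (labels ;00/;01 skipped at this minute). Total = 1240758 + 5396 + 1642 = 1247796.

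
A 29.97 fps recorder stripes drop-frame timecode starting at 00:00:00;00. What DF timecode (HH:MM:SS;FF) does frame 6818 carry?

00:03:47;14

Ten DF minutes hold 17982 frames, so frame 6818 lies in block 0 (frames 0–17981) with 6818 frames into that block.
The block's first minute is 1800 frames and the rest 1798 each; 6818 frames reaches minute 3, so 0 × 18 + 3 × 2 = 6 labels have been skipped so far.
Adding those back, label number 6818 + 6 = 6824 at 30 labels/s is 227 s + 14 f = 0 h 3 min 47 s frame 14, i.e. 00:03:47;14.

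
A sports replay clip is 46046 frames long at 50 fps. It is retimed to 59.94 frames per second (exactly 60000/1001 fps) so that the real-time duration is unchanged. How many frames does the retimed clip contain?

Target frames = source frames × (target rate / source rate) = 46046 × (60000/1001)/(50) = 46046 × 1200/1001 = 55200.

55200 frames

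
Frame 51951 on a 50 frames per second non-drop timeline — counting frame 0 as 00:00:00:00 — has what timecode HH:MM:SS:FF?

00:17:19:01

51951 ÷ 50 = 1039 full seconds, remainder 1 frame.
1039 s = 0 h 17 min 19 s.
Timecode: 00:17:19:01.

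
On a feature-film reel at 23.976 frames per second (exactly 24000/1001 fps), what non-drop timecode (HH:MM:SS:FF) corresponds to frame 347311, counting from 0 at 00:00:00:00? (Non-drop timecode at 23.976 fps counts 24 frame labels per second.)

347311 ÷ 24 = 14471 full seconds, remainder 7 frames.
14471 s = 4 h 1 min 11 s.
Timecode: 04:01:11:07.

04:01:11:07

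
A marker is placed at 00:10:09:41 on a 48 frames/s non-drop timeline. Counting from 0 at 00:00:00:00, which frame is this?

29273

Total seconds to the label: (0 × 3600 + 10 × 60 + 9) = 609.
Frame index = 609 × 48 + 41 = 29273.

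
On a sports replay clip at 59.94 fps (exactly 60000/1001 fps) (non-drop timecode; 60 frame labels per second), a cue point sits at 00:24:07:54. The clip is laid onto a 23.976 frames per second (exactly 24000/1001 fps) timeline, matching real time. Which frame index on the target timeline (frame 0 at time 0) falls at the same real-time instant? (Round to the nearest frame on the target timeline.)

Source frame index: (0×3600 + 24×60 + 7) × 60 + 54 = 86874.
Real time: 86874 / (60000/1001) = 14493479/10000 s.
Target frame: (14493479/10000) × (24000/1001) = 173748/5 ≈ 34749.600 → 34750.

frame 34750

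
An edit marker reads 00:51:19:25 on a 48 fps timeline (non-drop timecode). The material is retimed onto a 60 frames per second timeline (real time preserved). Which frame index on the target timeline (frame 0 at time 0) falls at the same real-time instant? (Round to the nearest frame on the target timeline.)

Source frame index: (0×3600 + 51×60 + 19) × 48 + 25 = 147817.
Real time: 147817 / (48) = 147817/48 s.
Target frame: (147817/48) × (60) = 739085/4 ≈ 184771.250 → 184771.

frame 184771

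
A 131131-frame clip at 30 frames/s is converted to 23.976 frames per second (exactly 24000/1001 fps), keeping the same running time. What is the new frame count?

104800 frames

Target frames = source frames × (target rate / source rate) = 131131 × (24000/1001)/(30) = 131131 × 800/1001 = 104800.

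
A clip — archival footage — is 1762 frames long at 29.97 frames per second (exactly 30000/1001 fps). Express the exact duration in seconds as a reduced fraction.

Running time = 1762 ÷ (30000/1001) = 1762 × 1001/30000 = 881881/15000 s.

881881/15000 seconds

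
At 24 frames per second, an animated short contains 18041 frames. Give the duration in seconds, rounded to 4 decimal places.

751.7083 seconds

Running time = 18041 × 1/24 = 18041/24 s ≈ 751.7083 s.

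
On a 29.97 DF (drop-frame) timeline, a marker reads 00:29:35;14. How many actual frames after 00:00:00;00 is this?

53210

Complete 10-minute blocks: 2, each 17982 frames → 35964.
Remaining 9 whole minutes in the current block: 1800 + 8 × 1798 = 16184 frames.
Within the current minute: 35 × 30 + 14 − 2 = 1062 (labels ;00/;01 skipped at this minute). Total = 35964 + 16184 + 1062 = 53210.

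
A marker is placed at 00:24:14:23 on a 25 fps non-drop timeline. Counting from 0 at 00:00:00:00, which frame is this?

Total seconds to the label: (0 × 3600 + 24 × 60 + 14) = 1454.
Frame index = 1454 × 25 + 23 = 36373.

frame 36373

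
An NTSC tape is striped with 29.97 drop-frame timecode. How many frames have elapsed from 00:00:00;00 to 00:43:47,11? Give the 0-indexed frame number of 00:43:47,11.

As if non-drop at 30 labels/s: (0 × 3600 + 43 × 60 + 47) × 30 + 11 = 78821.
Minute boundaries passed: 43; those not divisible by 10: 43 − 4 = 39; dropped labels = 2 × 39 = 78.
Actual frame index = 78821 − 78 = 78743.

78743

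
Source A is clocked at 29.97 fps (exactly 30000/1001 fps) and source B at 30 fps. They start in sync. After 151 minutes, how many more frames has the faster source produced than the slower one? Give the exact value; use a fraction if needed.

271800/1001 frames

151 min = 9060 s.
A emits 30000/1001 × 9060 = 271800000/1001 frames; B emits 30 × 9060 = 271800.
Difference = 271800/1001 frames (≈ 271.5285); B is ahead of A.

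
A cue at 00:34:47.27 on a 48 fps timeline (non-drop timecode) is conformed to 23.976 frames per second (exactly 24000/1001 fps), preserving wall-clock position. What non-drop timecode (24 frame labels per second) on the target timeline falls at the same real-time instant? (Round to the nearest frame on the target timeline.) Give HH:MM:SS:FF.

00:34:45:11

Source frame index: (0×3600 + 34×60 + 47) × 48 + 27 = 100203.
Real time: 100203 / (48) = 33401/16 s.
Target frame: (33401/16) × (24000/1001) = 50101500/1001 ≈ 50051.449 → 50051.
At 24 labels/s: frame 50051 → 00:34:45:11.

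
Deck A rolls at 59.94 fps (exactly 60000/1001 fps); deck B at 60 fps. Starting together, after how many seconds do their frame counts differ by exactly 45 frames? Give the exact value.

750.75 seconds

The gap grows by |60 − 60000/1001| = 60/1001 frames per second.
Time for a 45-frame gap: 45 ÷ (60/1001) = 750.75 s.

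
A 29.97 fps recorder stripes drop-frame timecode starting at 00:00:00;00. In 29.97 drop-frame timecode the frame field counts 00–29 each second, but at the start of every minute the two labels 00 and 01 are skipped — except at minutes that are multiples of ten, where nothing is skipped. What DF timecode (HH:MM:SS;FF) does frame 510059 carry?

04:43:38;29

Ten DF minutes hold 17982 frames, so frame 510059 lies in block 28 (frames 503496–521477) with 6563 frames into that block.
The block's first minute is 1800 frames and the rest 1798 each; 6563 frames reaches minute 3, so 28 × 18 + 3 × 2 = 510 labels have been skipped so far.
Adding those back, label number 510059 + 510 = 510569 at 30 labels/s is 17018 s + 29 f = 4 h 43 min 38 s frame 29, i.e. 04:43:38;29.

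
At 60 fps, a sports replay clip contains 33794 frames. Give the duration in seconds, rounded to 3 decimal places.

Running time = 33794 × 1/60 = 16897/30 s ≈ 563.233 s.

563.233 seconds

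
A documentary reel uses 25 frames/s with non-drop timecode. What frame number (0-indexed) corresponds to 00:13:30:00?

frame 20250

Total seconds to the label: (0 × 3600 + 13 × 60 + 30) = 810.
Frame index = 810 × 25 + 0 = 20250.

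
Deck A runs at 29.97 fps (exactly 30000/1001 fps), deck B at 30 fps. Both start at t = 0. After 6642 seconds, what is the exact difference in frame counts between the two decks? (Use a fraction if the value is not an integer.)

A emits 30000/1001 × 6642 = 199260000/1001 frames; B emits 30 × 6642 = 199260.
Difference = 199260/1001 frames (≈ 199.0609); B is ahead of A.

199260/1001 frames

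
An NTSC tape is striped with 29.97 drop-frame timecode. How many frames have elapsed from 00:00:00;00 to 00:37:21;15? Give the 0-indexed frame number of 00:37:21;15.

67177

As if non-drop at 30 labels/s: (0 × 3600 + 37 × 60 + 21) × 30 + 15 = 67245.
Minute boundaries passed: 37; those not divisible by 10: 37 − 3 = 34; dropped labels = 2 × 34 = 68.
Actual frame index = 67245 − 68 = 67177.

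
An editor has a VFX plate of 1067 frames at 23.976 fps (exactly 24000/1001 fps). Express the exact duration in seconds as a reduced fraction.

Running time = 1067 ÷ (24000/1001) = 1067 × 1001/24000 = 1068067/24000 s.

1068067/24000 seconds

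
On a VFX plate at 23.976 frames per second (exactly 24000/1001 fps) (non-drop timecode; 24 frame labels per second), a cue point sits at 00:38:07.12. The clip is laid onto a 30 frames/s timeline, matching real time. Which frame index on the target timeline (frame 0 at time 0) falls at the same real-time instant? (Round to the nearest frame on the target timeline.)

frame 68694

Source frame index: (0×3600 + 38×60 + 7) × 24 + 12 = 54900.
Real time: 54900 / (24000/1001) = 183183/80 s.
Target frame: (183183/80) × (30) = 549549/8 ≈ 68693.625 → 68694.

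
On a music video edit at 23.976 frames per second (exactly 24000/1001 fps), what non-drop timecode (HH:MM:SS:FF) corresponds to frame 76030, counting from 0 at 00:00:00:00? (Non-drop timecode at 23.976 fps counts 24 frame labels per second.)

00:52:47:22

76030 ÷ 24 = 3167 full seconds, remainder 22 frames.
3167 s = 0 h 52 min 47 s.
Timecode: 00:52:47:22.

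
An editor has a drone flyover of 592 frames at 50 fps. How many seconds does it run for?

11.84 seconds

Running time = 592 / (50) = 11.84 s.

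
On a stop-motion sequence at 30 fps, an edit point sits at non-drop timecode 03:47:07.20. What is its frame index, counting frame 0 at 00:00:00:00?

Total seconds to the label: (3 × 3600 + 47 × 60 + 7) = 13627.
Frame index = 13627 × 30 + 20 = 408830.

408830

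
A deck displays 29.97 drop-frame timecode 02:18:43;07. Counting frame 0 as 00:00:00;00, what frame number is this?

249447

As if non-drop at 30 labels/s: (2 × 3600 + 18 × 60 + 43) × 30 + 7 = 249697.
Minute boundaries passed: 138; those not divisible by 10: 138 − 13 = 125; dropped labels = 2 × 125 = 250.
Actual frame index = 249697 − 250 = 249447.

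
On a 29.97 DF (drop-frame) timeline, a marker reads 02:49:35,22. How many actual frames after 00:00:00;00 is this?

304966

As if non-drop at 30 labels/s: (2 × 3600 + 49 × 60 + 35) × 30 + 22 = 305272.
Minute boundaries passed: 169; those not divisible by 10: 169 − 16 = 153; dropped labels = 2 × 153 = 306.
Actual frame index = 305272 − 306 = 304966.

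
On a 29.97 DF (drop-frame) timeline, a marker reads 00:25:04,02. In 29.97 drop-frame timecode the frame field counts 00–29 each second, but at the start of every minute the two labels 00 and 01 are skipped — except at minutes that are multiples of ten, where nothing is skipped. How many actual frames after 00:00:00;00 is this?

As if non-drop at 30 labels/s: (0 × 3600 + 25 × 60 + 4) × 30 + 2 = 45122.
Minute boundaries passed: 25; those not divisible by 10: 25 − 2 = 23; dropped labels = 2 × 23 = 46.
Actual frame index = 45122 − 46 = 45076.

45076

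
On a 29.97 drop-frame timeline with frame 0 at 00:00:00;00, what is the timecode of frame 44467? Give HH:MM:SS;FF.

00:24:43;21

Each 10-minute DF block holds 10 × 60 × 30 − 9 × 2 = 17982 frames. 44467 ÷ 17982 → 2 full blocks, remainder 8503.
Within the partial block the first minute is 1800 frames and each further minute 1798, so 4 further minute boundaries passed. Total skipped labels = 18 × 2 + 2 × 4 = 44.
Non-drop label index = 44467 + 44 = 44511; at 30 labels/s that is 00:24:43:21, i.e. DF 00:24:43;21.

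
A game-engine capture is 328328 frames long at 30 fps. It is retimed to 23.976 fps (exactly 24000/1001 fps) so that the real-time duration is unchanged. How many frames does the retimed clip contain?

Target frames = source frames × (target rate / source rate) = 328328 × (24000/1001)/(30) = 328328 × 800/1001 = 262400.

262400 frames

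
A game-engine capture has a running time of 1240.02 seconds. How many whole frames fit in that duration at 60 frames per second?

74401 frames

Frames = 1240.02 × 60 = 372006/5 ≈ 74401.2000.
Complete frames: 74401.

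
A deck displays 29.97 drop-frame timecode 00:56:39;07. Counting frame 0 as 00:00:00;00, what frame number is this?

As if non-drop at 30 labels/s: (0 × 3600 + 56 × 60 + 39) × 30 + 7 = 101977.
Minute boundaries passed: 56; those not divisible by 10: 56 − 5 = 51; dropped labels = 2 × 51 = 102.
Actual frame index = 101977 − 102 = 101875.

101875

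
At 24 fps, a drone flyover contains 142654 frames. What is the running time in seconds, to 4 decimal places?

5943.9167 seconds

Running time = 142654 × 1/24 = 71327/12 s ≈ 5943.9167 s.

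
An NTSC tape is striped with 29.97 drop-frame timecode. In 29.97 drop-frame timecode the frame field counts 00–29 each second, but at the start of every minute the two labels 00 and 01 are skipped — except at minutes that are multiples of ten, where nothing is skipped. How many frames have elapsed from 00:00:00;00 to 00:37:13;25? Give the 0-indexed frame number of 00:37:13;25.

As if non-drop at 30 labels/s: (0 × 3600 + 37 × 60 + 13) × 30 + 25 = 67015.
Minute boundaries passed: 37; those not divisible by 10: 37 − 3 = 34; dropped labels = 2 × 34 = 68.
Actual frame index = 67015 − 68 = 66947.

66947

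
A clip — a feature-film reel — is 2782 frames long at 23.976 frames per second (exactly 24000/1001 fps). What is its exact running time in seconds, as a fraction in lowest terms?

Running time = 2782 ÷ (24000/1001) = 2782 × 1001/24000 = 1392391/12000 s.

1392391/12000 seconds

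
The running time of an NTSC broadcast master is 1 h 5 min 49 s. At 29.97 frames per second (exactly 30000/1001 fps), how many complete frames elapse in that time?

118351 frames

1 h 5 min 49 s = 3949 s.
Frames = 3949 × 30000/1001 = 10770000/91 ≈ 118351.6484.
Complete frames: 118351.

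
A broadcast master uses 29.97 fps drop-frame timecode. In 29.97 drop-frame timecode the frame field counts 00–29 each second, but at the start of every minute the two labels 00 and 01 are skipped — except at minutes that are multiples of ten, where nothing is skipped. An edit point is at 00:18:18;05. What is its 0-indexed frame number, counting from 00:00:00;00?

Complete 10-minute blocks: 1, each 17982 frames → 17982.
Remaining 8 whole minutes in the current block: 1800 + 7 × 1798 = 14386 frames.
Within the current minute: 18 × 30 + 5 − 2 = 543 (labels ;00/;01 skipped at this minute). Total = 17982 + 14386 + 543 = 32911.

32911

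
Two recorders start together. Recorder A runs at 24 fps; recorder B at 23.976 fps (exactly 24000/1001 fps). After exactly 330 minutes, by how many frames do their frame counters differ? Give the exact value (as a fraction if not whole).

330 min = 19800 s.
A emits 24 × 19800 = 475200 frames; B emits 24000/1001 × 19800 = 43200000/91.
Difference = 43200/91 frames (≈ 474.7253); B is behind A.

43200/91 frames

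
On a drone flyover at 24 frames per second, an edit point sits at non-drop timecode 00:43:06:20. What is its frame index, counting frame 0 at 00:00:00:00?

Total seconds to the label: (0 × 3600 + 43 × 60 + 6) = 2586.
Frame index = 2586 × 24 + 20 = 62084.

frame 62084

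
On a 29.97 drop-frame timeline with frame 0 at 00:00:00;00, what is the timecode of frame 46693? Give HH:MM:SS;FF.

Each 10-minute DF block holds 10 × 60 × 30 − 9 × 2 = 17982 frames. 46693 ÷ 17982 → 2 full blocks, remainder 10729.
Within the partial block the first minute is 1800 frames and each further minute 1798, so 5 further minute boundaries passed. Total skipped labels = 18 × 2 + 2 × 5 = 46.
Non-drop label index = 46693 + 46 = 46739; at 30 labels/s that is 00:25:57:29, i.e. DF 00:25:57;29.

00:25:57;29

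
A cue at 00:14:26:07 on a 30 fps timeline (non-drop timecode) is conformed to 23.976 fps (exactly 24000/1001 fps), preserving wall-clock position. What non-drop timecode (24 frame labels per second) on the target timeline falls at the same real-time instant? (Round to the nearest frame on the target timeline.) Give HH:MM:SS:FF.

00:14:25:09

Source frame index: (0×3600 + 14×60 + 26) × 30 + 7 = 25987.
Real time: 25987 / (30) = 25987/30 s.
Target frame: (25987/30) × (24000/1001) = 1599200/77 ≈ 20768.831 → 20769.
At 24 labels/s: frame 20769 → 00:14:25:09.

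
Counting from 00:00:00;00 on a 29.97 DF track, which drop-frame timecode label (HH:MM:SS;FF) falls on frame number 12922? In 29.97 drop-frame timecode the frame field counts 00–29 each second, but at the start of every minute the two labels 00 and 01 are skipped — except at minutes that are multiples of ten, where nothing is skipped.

00:07:11;06

Ten DF minutes hold 17982 frames, so frame 12922 lies in block 0 (frames 0–17981) with 12922 frames into that block.
The block's first minute is 1800 frames and the rest 1798 each; 12922 frames reaches minute 7, so 0 × 18 + 7 × 2 = 14 labels have been skipped so far.
Adding those back, label number 12922 + 14 = 12936 at 30 labels/s is 431 s + 6 f = 0 h 7 min 11 s frame 6, i.e. 00:07:11;06.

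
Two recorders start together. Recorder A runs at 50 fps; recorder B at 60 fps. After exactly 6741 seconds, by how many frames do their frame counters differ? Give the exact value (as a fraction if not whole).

67410 frames

A emits 50 × 6741 = 337050 frames; B emits 60 × 6741 = 404460.
Difference = 67410 frames; B is ahead of A.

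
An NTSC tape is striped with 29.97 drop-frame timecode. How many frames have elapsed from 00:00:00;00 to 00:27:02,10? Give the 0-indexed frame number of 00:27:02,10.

48620

Complete 10-minute blocks: 2, each 17982 frames → 35964.
Remaining 7 whole minutes in the current block: 1800 + 6 × 1798 = 12588 frames.
Within the current minute: 2 × 30 + 10 − 2 = 68 (labels ;00/;01 skipped at this minute). Total = 35964 + 12588 + 68 = 48620.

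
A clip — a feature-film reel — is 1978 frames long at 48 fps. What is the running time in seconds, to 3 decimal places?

Running time = 1978 × 1/48 = 989/24 s ≈ 41.208 s.

41.208 seconds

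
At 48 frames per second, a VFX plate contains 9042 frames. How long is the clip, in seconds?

188.375 seconds

Running time = 9042 / (48) = 188.375 s.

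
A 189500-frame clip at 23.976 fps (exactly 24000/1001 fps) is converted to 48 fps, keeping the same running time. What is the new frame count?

Target frames = source frames × (target rate / source rate) = 189500 × (48)/(24000/1001) = 189500 × 1001/500 = 379379.

379379 frames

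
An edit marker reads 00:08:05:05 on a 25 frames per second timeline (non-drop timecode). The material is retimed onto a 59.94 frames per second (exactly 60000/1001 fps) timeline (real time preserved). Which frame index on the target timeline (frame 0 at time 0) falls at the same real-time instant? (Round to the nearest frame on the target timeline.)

Source frame index: (0×3600 + 8×60 + 5) × 25 + 5 = 12130.
Real time: 12130 / (25) = 2426/5 s.
Target frame: (2426/5) × (60000/1001) = 29112000/1001 ≈ 29082.917 → 29083.

frame 29083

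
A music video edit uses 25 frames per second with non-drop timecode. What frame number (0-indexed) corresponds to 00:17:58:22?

Total seconds to the label: (0 × 3600 + 17 × 60 + 58) = 1078.
Frame index = 1078 × 25 + 22 = 26972.

frame 26972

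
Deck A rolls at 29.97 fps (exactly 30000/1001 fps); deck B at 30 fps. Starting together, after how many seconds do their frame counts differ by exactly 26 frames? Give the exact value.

The gap grows by |30 − 30000/1001| = 30/1001 frames per second.
Time for a 26-frame gap: 26 ÷ (30/1001) = 13013/15 s.

13013/15 seconds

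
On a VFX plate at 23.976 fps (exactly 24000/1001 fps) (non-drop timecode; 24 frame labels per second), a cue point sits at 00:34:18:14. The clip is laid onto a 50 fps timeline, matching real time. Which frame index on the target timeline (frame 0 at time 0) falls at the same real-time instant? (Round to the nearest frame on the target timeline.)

Source frame index: (0×3600 + 34×60 + 18) × 24 + 14 = 49406.
Real time: 49406 / (24000/1001) = 24727703/12000 s.
Target frame: (24727703/12000) × (50) = 24727703/240 ≈ 103032.096 → 103032.

frame 103032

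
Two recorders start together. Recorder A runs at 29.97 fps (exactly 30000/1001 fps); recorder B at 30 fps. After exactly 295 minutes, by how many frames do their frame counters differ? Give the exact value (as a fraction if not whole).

295 min = 17700 s.
A emits 30000/1001 × 17700 = 531000000/1001 frames; B emits 30 × 17700 = 531000.
Difference = 531000/1001 frames (≈ 530.4695); B is ahead of A.

531000/1001 frames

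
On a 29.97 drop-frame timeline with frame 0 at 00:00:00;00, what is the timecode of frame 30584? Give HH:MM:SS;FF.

00:17:00;16

Each 10-minute DF block holds 10 × 60 × 30 − 9 × 2 = 17982 frames. 30584 ÷ 17982 → 1 full block, remainder 12602.
Within the partial block the first minute is 1800 frames and each further minute 1798, so 7 further minute boundaries passed. Total skipped labels = 18 × 1 + 2 × 7 = 32.
Non-drop label index = 30584 + 32 = 30616; at 30 labels/s that is 00:17:00:16, i.e. DF 00:17:00;16.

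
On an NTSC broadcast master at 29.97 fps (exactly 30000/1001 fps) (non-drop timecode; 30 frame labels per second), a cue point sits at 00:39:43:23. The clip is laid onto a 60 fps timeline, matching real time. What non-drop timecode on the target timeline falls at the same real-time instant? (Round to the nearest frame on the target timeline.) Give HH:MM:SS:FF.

Source frame index: (0×3600 + 39×60 + 43) × 30 + 23 = 71513.
Real time: 71513 / (30000/1001) = 71584513/30000 s.
Target frame: (71584513/30000) × (60) = 71584513/500 ≈ 143169.026 → 143169.
At 60 labels/s: frame 143169 → 00:39:46:09.

00:39:46:09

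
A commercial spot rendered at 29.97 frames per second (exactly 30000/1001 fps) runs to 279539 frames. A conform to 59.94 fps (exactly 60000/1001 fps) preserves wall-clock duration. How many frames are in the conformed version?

Target frames = source frames × (target rate / source rate) = 279539 × (60000/1001)/(30000/1001) = 279539 × 2 = 559078.

559078 frames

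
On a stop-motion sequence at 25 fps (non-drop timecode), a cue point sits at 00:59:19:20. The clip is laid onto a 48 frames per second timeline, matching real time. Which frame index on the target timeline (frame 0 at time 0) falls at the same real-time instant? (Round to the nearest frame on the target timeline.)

Source frame index: (0×3600 + 59×60 + 19) × 25 + 20 = 88995.
Real time: 88995 / (25) = 17799/5 s.
Target frame: (17799/5) × (48) = 854352/5 ≈ 170870.400 → 170870.

frame 170870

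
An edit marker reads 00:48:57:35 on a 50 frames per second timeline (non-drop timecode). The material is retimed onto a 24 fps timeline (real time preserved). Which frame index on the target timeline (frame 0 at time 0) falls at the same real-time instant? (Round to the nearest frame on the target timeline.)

Source frame index: (0×3600 + 48×60 + 57) × 50 + 35 = 146885.
Real time: 146885 / (50) = 29377/10 s.
Target frame: (29377/10) × (24) = 352524/5 ≈ 70504.800 → 70505.

frame 70505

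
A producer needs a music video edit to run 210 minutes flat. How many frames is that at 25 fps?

315000 frames

210 min = 12600 s.
Frames = 12600 × 25 = 315000.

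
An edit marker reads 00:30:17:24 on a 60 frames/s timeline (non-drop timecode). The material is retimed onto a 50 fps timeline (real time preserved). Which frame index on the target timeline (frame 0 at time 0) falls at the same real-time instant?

frame 90870

Source frame index: (0×3600 + 30×60 + 17) × 60 + 24 = 109044.
Real time: 109044 / (60) = 9087/5 s.
Target frame: (9087/5) × (50) = 90870.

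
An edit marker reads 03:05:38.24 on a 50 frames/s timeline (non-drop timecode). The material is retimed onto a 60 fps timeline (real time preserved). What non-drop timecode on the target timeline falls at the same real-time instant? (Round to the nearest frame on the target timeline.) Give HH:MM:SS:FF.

Source frame index: (3×3600 + 5×60 + 38) × 50 + 24 = 556924.
Real time: 556924 / (50) = 278462/25 s.
Target frame: (278462/25) × (60) = 3341544/5 ≈ 668308.800 → 668309.
At 60 labels/s: frame 668309 → 03:05:38:29.

03:05:38:29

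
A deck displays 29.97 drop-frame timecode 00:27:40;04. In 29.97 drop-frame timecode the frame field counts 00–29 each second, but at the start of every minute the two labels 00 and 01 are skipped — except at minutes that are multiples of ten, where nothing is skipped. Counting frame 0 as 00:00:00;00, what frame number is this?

49754

Complete 10-minute blocks: 2, each 17982 frames → 35964.
Remaining 7 whole minutes in the current block: 1800 + 6 × 1798 = 12588 frames.
Within the current minute: 40 × 30 + 4 − 2 = 1202 (labels ;00/;01 skipped at this minute). Total = 35964 + 12588 + 1202 = 49754.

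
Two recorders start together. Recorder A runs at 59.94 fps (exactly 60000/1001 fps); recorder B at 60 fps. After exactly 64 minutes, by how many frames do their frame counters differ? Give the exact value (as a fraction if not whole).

230400/1001 frames

64 min = 3840 s.
A emits 60000/1001 × 3840 = 230400000/1001 frames; B emits 60 × 3840 = 230400.
Difference = 230400/1001 frames (≈ 230.1698); B is ahead of A.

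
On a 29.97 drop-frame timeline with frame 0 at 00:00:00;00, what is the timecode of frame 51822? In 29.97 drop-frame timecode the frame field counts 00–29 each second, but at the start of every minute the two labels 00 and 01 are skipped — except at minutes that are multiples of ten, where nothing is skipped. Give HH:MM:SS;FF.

00:28:49;04

Ten DF minutes hold 17982 frames, so frame 51822 lies in block 2 (frames 35964–53945) with 15858 frames into that block.
The block's first minute is 1800 frames and the rest 1798 each; 15858 frames reaches minute 8, so 2 × 18 + 8 × 2 = 52 labels have been skipped so far.
Adding those back, label number 51822 + 52 = 51874 at 30 labels/s is 1729 s + 4 f = 0 h 28 min 49 s frame 4, i.e. 00:28:49;04.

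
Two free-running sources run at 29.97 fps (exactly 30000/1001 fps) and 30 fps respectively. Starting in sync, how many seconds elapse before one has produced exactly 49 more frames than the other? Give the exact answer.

The gap grows by |30 − 30000/1001| = 30/1001 frames per second.
Time for a 49-frame gap: 49 ÷ (30/1001) = 49049/30 s.

49049/30 seconds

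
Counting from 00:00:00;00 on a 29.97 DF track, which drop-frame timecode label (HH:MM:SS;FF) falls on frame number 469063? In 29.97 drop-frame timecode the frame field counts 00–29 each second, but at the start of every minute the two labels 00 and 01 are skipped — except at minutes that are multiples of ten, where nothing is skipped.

Each 10-minute DF block holds 10 × 60 × 30 − 9 × 2 = 17982 frames. 469063 ÷ 17982 → 26 full blocks, remainder 1531.
Within the partial block the first minute is 1800 frames and each further minute 1798, so 0 further minute boundaries passed. Total skipped labels = 18 × 26 + 2 × 0 = 468.
Non-drop label index = 469063 + 468 = 469531; at 30 labels/s that is 04:20:51:01, i.e. DF 04:20:51;01.

04:20:51;01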